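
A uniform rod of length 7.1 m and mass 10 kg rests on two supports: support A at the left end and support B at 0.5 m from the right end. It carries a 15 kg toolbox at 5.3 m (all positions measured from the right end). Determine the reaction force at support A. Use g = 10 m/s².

Taking torques about support B:
Beam weight: 10 × 10 = 100 N down at 3.55 m → arm 3.05 m, τ = 100 × 3.05 = 305 N·m counterclockwise.
Toolbox: 15 × 10 = 150 N down at 5.3 m → arm 4.8 m, τ = 150 × 4.8 = 720 N·m counterclockwise.
Net load moment about support B = 1025 N·m counterclockwise.
Reaction R at support A is upward at 7.1 m, arm 6.6 m → moment R × 6.6 clockwise.
Balancing moments: R × 6.6 = 1025, giving R = 155 N.

R_A ≈ 155 N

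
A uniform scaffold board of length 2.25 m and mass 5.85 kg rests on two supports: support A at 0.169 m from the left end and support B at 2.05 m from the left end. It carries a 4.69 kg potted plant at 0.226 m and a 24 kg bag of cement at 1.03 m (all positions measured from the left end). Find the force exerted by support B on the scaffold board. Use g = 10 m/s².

R_B ≈ 141 N

Sum moments about support A (its reaction then has zero moment arm).
Beam weight: 5.85 × 10 = 58.5 N down at 1.125 m → arm 0.956 m, τ = 58.5 × 0.956 = 55.93 N·m clockwise.
Potted plant: 4.69 × 10 = 46.9 N down at 0.226 m → arm 0.057 m, τ = 46.9 × 0.057 = 2.673 N·m clockwise.
Bag of cement: 24 × 10 = 240 N down at 1.03 m → arm 0.861 m, τ = 240 × 0.861 = 206.6 N·m clockwise.
Net load moment about support A = 265.2 N·m clockwise.
Reaction R at support B is upward at 2.05 m, arm 1.881 m → moment R × 1.881 counterclockwise.
Στ = 0 ⇒ R × 1.881 = 265.2 ⇒ R = 141 N.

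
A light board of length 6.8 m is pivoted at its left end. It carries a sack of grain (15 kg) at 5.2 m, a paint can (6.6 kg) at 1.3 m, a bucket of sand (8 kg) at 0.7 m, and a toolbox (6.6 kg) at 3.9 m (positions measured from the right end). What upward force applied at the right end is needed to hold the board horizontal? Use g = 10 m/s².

F ≈ 189 N

Taking torques about the left end:
Sack of grain: 15 × 10 = 150 N down at 5.2 m → arm 1.6 m, τ = 150 × 1.6 = 240 N·m clockwise.
Paint can: 6.6 × 10 = 66 N down at 1.3 m → arm 5.5 m, τ = 66 × 5.5 = 363 N·m clockwise.
Bucket of sand: 8 × 10 = 80 N down at 0.7 m → arm 6.1 m, τ = 80 × 6.1 = 488 N·m clockwise.
Toolbox: 6.6 × 10 = 66 N down at 3.9 m → arm 2.9 m, τ = 66 × 2.9 = 191.4 N·m clockwise.
Net moment of the loads = 1282 N·m clockwise.
The upward force F acts at the right end, arm 6.8 m, giving F × 6.8 counterclockwise.
Setting net torque to zero: F × 6.8 = 1282 → F = 1282 / 6.8 = 189 N.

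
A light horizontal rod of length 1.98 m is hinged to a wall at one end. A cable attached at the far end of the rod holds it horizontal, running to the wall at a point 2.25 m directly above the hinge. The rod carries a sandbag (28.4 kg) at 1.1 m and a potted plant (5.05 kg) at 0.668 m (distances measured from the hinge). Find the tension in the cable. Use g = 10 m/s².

T ≈ 233 N

Choose the hinge as the axis so the unknown hinge reaction has zero arm there.
Sandbag: 28.4 × 10 = 284 N down at 1.1 m → arm 1.1 m, τ = 284 × 1.1 = 312.4 N·m clockwise.
Potted plant: 5.05 × 10 = 50.5 N down at 0.668 m → arm 0.668 m, τ = 50.5 × 0.668 = 33.73 N·m clockwise.
Total clockwise load moment = 346.1 N·m.
The cable tension T acts at 1.98 m; only its component perpendicular to the rod, T sinθ, produces torque. sinθ = h/√(h²+d²) = 2.25/√(2.25²+1.98²) = 0.7507.
Στ = 0 ⇒ T × 1.98 × 0.7507 = 346.1 ⇒ T = 346.1 / 1.486 = 233 N.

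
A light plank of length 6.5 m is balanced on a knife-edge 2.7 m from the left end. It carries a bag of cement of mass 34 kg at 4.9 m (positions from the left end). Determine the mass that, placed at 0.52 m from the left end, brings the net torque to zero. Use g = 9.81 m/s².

m ≈ 34.3 kg

Taking torques about the knife-edge (at 2.7 m from the left end):
Bag of cement: 34 × 9.81 = 333.5 N down at 4.9 m → arm 2.2 m, τ = 333.5 × 2.2 = 733.7 N·m clockwise.
Net moment of known loads = 733.7 N·m clockwise.
An unknown mass m at 0.52 m has arm 2.18 m; its moment is m·g·2.18 counterclockwise.
For rotational equilibrium, m × 9.81 × 2.18 = 733.7, so m = 733.7 / (9.81 × 2.18) = 34.3 kg.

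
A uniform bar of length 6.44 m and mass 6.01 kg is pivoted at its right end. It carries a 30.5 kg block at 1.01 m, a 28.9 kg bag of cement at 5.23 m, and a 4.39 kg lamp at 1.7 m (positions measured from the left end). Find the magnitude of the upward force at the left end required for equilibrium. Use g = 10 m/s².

F ≈ 374 N

Sum moments about the right end (the unknown pivot reaction has zero arm there).
Beam weight: 6.01 × 10 = 60.1 N down at 3.22 m → arm 3.22 m, τ = 60.1 × 3.22 = 193.5 N·m counterclockwise.
Block: 30.5 × 10 = 305 N down at 1.01 m → arm 5.43 m, τ = 305 × 5.43 = 1656 N·m counterclockwise.
Bag of cement: 28.9 × 10 = 289 N down at 5.23 m → arm 1.21 m, τ = 289 × 1.21 = 349.7 N·m counterclockwise.
Lamp: 4.39 × 10 = 43.9 N down at 1.7 m → arm 4.74 m, τ = 43.9 × 4.74 = 208.1 N·m counterclockwise.
Net moment of the loads = 2407 N·m counterclockwise.
The upward force F acts at the left end, arm 6.44 m, giving F × 6.44 clockwise.
Balancing moments: F × 6.44 = 2407, giving F = 2407 / 6.44 = 374 N.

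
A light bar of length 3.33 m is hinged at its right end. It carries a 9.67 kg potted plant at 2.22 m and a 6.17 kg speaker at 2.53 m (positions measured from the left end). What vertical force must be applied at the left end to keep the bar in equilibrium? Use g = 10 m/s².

Take moments about the right end.
Potted plant: 9.67 × 10 = 96.7 N down at 2.22 m → arm 1.11 m, τ = 96.7 × 1.11 = 107.3 N·m counterclockwise.
Speaker: 6.17 × 10 = 61.7 N down at 2.53 m → arm 0.8 m, τ = 61.7 × 0.8 = 49.36 N·m counterclockwise.
Net moment of the loads = 156.7 N·m counterclockwise.
The upward force F acts at the left end, arm 3.33 m, giving F × 3.33 clockwise.
Balancing moments: F × 3.33 = 156.7, giving F = 156.7 / 3.33 = 47.1 N.

F ≈ 47.1 N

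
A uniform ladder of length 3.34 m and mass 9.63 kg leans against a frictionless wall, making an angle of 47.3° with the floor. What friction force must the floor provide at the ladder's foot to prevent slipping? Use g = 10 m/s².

Taking torques about the foot of the ladder:
Ladder weight 9.63×10 = 96.3 N acts at 1.67 m along the ladder; its horizontal arm is 1.67·cos47.3° = 1.133 m → τ = 109.1 N·m clockwise.
Wall normal N acts horizontally at the top; its moment arm is the height L sinθ = 3.34·sin47.3° = 2.455 m, counterclockwise.
Balancing moments: N × 2.455 = 109.1, giving N = 44.4 N.
ΣFx = 0: friction at the foot balances the wall's push, so f = N_wall = 44.4 N.

f ≈ 44.4 N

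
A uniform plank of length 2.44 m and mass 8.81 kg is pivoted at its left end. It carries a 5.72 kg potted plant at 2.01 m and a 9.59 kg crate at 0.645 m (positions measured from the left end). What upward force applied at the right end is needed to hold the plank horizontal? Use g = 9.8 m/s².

F ≈ 114 N

Choose the left end as the axis so the unknown pivot reaction has zero arm there.
Beam weight: 8.81 × 9.8 = 86.34 N down at 1.22 m → arm 1.22 m, τ = 86.34 × 1.22 = 105.3 N·m clockwise.
Potted plant: 5.72 × 9.8 = 56.06 N down at 2.01 m → arm 2.01 m, τ = 56.06 × 2.01 = 112.7 N·m clockwise.
Crate: 9.59 × 9.8 = 93.98 N down at 0.645 m → arm 0.645 m, τ = 93.98 × 0.645 = 60.62 N·m clockwise.
Net moment of the loads = 278.6 N·m clockwise.
The upward force F acts at the right end, arm 2.44 m, giving F × 2.44 counterclockwise.
For rotational equilibrium, F × 2.44 = 278.6, so F = 278.6 / 2.44 = 114 N.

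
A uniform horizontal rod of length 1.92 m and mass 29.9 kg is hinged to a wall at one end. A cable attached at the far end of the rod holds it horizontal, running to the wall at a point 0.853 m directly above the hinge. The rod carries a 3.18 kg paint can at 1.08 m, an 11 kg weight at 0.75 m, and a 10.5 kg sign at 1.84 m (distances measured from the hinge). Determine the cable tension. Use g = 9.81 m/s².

Choose the hinge as the axis so the unknown hinge reaction has zero arm there.
Beam weight: 29.9 × 9.81 = 293.3 N down at 0.96 m → arm 0.96 m, τ = 293.3 × 0.96 = 281.6 N·m clockwise.
Paint can: 3.18 × 9.81 = 31.2 N down at 1.08 m → arm 1.08 m, τ = 31.2 × 1.08 = 33.7 N·m clockwise.
Weight: 11 × 9.81 = 107.9 N down at 0.75 m → arm 0.75 m, τ = 107.9 × 0.75 = 80.93 N·m clockwise.
Sign: 10.5 × 9.81 = 103 N down at 1.84 m → arm 1.84 m, τ = 103 × 1.84 = 189.5 N·m clockwise.
Total clockwise load moment = 585.7 N·m.
The cable tension T acts at 1.92 m; only its component perpendicular to the rod, T sinθ, produces torque. sinθ = h/√(h²+d²) = 0.853/√(0.853²+1.92²) = 0.406.
Balancing moments: T × 1.92 × 0.406 = 585.7, giving T = 585.7 / 0.7795 = 751 N.

T ≈ 751 N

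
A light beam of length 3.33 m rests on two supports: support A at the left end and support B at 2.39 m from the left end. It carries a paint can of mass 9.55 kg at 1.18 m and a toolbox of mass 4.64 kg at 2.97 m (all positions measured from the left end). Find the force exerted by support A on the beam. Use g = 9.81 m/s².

Taking torques about support B:
Paint can: 9.55 × 9.81 = 93.69 N down at 1.18 m → arm 1.21 m, τ = 93.69 × 1.21 = 113.4 N·m counterclockwise.
Toolbox: 4.64 × 9.81 = 45.52 N down at 2.97 m → arm 0.58 m, τ = 45.52 × 0.58 = 26.4 N·m clockwise.
Net load moment about support B = 87 N·m counterclockwise.
Reaction R at support A is upward at 0 m, arm 2.39 m → moment R × 2.39 clockwise.
For rotational equilibrium, R × 2.39 = 87, so R = 36.4 N.

R_A ≈ 36.4 N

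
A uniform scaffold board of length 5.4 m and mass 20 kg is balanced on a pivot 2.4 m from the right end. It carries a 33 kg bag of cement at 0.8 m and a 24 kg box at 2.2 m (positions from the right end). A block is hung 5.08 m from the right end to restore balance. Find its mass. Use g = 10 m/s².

m ≈ 19.3 kg

Choose the pivot (at 2.4 m from the right end) as the axis so the support reaction has zero arm there.
Beam weight: 20 × 10 = 200 N down at 2.7 m → arm 0.3 m, τ = 200 × 0.3 = 60 N·m counterclockwise.
Bag of cement: 33 × 10 = 330 N down at 0.8 m → arm 1.6 m, τ = 330 × 1.6 = 528 N·m clockwise.
Box: 24 × 10 = 240 N down at 2.2 m → arm 0.2 m, τ = 240 × 0.2 = 48 N·m clockwise.
Net moment of known loads = 516 N·m clockwise.
An unknown mass m at 5.08 m has arm 2.68 m; its moment is m·g·2.68 counterclockwise.
For rotational equilibrium, m × 10 × 2.68 = 516, so m = 516 / (10 × 2.68) = 19.3 kg.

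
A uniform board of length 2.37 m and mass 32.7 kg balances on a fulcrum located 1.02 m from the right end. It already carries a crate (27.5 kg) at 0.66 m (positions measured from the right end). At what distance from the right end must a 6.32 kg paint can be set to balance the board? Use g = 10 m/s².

x ≈ 1.73 m from the right end

About the fulcrum (at 1.02 m from the right end):
Beam weight: 32.7 × 10 = 327 N down at 1.185 m → arm 0.165 m, τ = 327 × 0.165 = 53.96 N·m counterclockwise.
Crate: 27.5 × 10 = 275 N down at 0.66 m → arm 0.36 m, τ = 275 × 0.36 = 99 N·m clockwise.
Net moment of existing loads = 45.04 N·m clockwise.
The paint can weighs 6.32 × 10 = 63.2 N and must supply an equal counterclockwise moment, so its lever arm about the fulcrum is 45.04 / 63.2 = 0.713 m.
That puts it at 1.02 + 0.713 = 1.73 m from the right end.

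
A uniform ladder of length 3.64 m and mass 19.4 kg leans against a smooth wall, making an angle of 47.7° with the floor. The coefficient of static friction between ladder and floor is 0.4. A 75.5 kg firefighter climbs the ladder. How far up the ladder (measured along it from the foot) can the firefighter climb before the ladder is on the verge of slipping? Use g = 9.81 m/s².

d ≈ 1.54 m

Taking torques about the foot of the ladder:
Ladder weight 19.4×9.81 = 190.3 N acts at 1.82 m along the ladder; its horizontal arm is 1.82·cos47.7° = 1.225 m → τ = 233.1 N·m clockwise.
Firefighter weight 75.5×9.81 = 740.7 N at distance d → arm d·cos47.7° → τ = 740.7·d·0.673 clockwise.
Wall normal N at the top has arm L sinθ = 2.692 m counterclockwise, so Στ = 0 gives N·2.692 = 233.1 + 498.5·d.
ΣFy = 0 ⇒ N_floor = 931 N, so the maximum friction is μ_s·N_floor = 0.4×931 = 372.4 N. ΣFx = 0 ⇒ N_wall = f, so at the slipping point N = 372.4 N.
Substituting: 372.4×2.692 = 233.1 + 498.5·d ⇒ d = (1003 − 233.1) / 498.5 = 1.54 m.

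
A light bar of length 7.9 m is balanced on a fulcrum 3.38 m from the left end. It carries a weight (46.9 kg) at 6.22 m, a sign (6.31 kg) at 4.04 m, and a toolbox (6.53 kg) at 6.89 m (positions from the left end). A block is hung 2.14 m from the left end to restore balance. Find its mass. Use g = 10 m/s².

Taking torques about the fulcrum (at 3.38 m from the left end):
Weight: 46.9 × 10 = 469 N down at 6.22 m → arm 2.84 m, τ = 469 × 2.84 = 1332 N·m clockwise.
Sign: 6.31 × 10 = 63.1 N down at 4.04 m → arm 0.66 m, τ = 63.1 × 0.66 = 41.65 N·m clockwise.
Toolbox: 6.53 × 10 = 65.3 N down at 6.89 m → arm 3.51 m, τ = 65.3 × 3.51 = 229.2 N·m clockwise.
Net moment of known loads = 1603 N·m clockwise.
An unknown mass m at 2.14 m has arm 1.24 m; its moment is m·g·1.24 counterclockwise.
For rotational equilibrium, m × 10 × 1.24 = 1603, so m = 1603 / (10 × 1.24) = 129 kg.

m ≈ 129 kg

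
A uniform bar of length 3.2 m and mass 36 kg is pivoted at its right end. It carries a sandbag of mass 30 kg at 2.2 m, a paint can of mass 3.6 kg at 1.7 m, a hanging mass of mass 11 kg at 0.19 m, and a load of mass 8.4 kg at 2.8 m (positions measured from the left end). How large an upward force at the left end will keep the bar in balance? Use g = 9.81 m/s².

F ≈ 397 N

Sum moments about the right end (the unknown pivot reaction has zero arm there).
Beam weight: 36 × 9.81 = 353.2 N down at 1.6 m → arm 1.6 m, τ = 353.2 × 1.6 = 565.1 N·m counterclockwise.
Sandbag: 30 × 9.81 = 294.3 N down at 2.2 m → arm 1 m, τ = 294.3 × 1 = 294.3 N·m counterclockwise.
Paint can: 3.6 × 9.81 = 35.32 N down at 1.7 m → arm 1.5 m, τ = 35.32 × 1.5 = 52.98 N·m counterclockwise.
Hanging mass: 11 × 9.81 = 107.9 N down at 0.19 m → arm 3.01 m, τ = 107.9 × 3.01 = 324.8 N·m counterclockwise.
Load: 8.4 × 9.81 = 82.4 N down at 2.8 m → arm 0.4 m, τ = 82.4 × 0.4 = 32.96 N·m counterclockwise.
Net moment of the loads = 1270 N·m counterclockwise.
The upward force F acts at the left end, arm 3.2 m, giving F × 3.2 clockwise.
For rotational equilibrium, F × 3.2 = 1270, so F = 1270 / 3.2 = 397 N.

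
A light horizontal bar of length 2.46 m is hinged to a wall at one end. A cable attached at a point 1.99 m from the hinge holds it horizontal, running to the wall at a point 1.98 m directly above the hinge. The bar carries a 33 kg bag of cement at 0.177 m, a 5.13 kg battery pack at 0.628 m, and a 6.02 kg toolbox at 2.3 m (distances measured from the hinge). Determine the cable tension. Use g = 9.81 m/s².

Choose the hinge as the axis so the unknown hinge reaction has zero arm there.
Bag of cement: 33 × 9.81 = 323.7 N down at 0.177 m → arm 0.177 m, τ = 323.7 × 0.177 = 57.29 N·m clockwise.
Battery pack: 5.13 × 9.81 = 50.33 N down at 0.628 m → arm 0.628 m, τ = 50.33 × 0.628 = 31.61 N·m clockwise.
Toolbox: 6.02 × 9.81 = 59.06 N down at 2.3 m → arm 2.3 m, τ = 59.06 × 2.3 = 135.8 N·m clockwise.
Total clockwise load moment = 224.7 N·m.
The cable tension T acts at 1.99 m; only its component perpendicular to the bar, T sinθ, produces torque. sinθ = h/√(h²+d²) = 1.98/√(1.98²+1.99²) = 0.7053.
Setting net torque to zero: T × 1.99 × 0.7053 = 224.7 → T = 224.7 / 1.404 = 160 N.

T ≈ 160 N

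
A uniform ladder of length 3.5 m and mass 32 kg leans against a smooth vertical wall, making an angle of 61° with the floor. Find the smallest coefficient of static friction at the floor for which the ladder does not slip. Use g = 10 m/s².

Taking torques about the foot of the ladder:
Ladder weight 32×10 = 320 N acts at 1.75 m along the ladder; its horizontal arm is 1.75·cos61° = 0.8484 m → τ = 271.5 N·m clockwise.
Wall normal N acts horizontally at the top; its moment arm is the height L sinθ = 3.5·sin61° = 3.061 m, counterclockwise.
Balancing moments: N × 3.061 = 271.5, giving N = 88.7 N.
ΣFx = 0 ⇒ f = N_wall = 88.7 N. ΣFy = 0 ⇒ N_floor = 320 N.
μ_min = f / N_floor = 88.7 / 320 = 0.277.

μ_min ≈ 0.277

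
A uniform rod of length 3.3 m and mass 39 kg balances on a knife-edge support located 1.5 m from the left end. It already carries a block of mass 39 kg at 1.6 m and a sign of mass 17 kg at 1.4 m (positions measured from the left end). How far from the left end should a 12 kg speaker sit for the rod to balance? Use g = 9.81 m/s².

x ≈ 0.829 m from the left end

Taking torques about the knife-edge support (at 1.5 m from the left end):
Beam weight: 39 × 9.81 = 382.6 N down at 1.65 m → arm 0.15 m, τ = 382.6 × 0.15 = 57.39 N·m clockwise.
Block: 39 × 9.81 = 382.6 N down at 1.6 m → arm 0.1 m, τ = 382.6 × 0.1 = 38.26 N·m clockwise.
Sign: 17 × 9.81 = 166.8 N down at 1.4 m → arm 0.1 m, τ = 166.8 × 0.1 = 16.68 N·m counterclockwise.
Net moment of existing loads = 78.97 N·m clockwise.
The speaker weighs 12 × 9.81 = 117.7 N and must supply an equal counterclockwise moment, so its lever arm about the knife-edge support is 78.97 / 117.7 = 0.671 m.
That puts it at 1.5 − 0.671 = 0.829 m from the left end.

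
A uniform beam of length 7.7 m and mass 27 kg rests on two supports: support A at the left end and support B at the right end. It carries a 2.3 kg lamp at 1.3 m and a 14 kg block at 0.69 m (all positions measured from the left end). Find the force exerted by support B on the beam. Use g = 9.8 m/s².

R_B ≈ 148 N

Taking torques about support A:
Beam weight: 27 × 9.8 = 264.6 N down at 3.85 m → arm 3.85 m, τ = 264.6 × 3.85 = 1019 N·m clockwise.
Lamp: 2.3 × 9.8 = 22.54 N down at 1.3 m → arm 1.3 m, τ = 22.54 × 1.3 = 29.3 N·m clockwise.
Block: 14 × 9.8 = 137.2 N down at 0.69 m → arm 0.69 m, τ = 137.2 × 0.69 = 94.67 N·m clockwise.
Net load moment about support A = 1143 N·m clockwise.
Reaction R at support B is upward at 7.7 m, arm 7.7 m → moment R × 7.7 counterclockwise.
Setting net torque to zero: R × 7.7 = 1143 → R = 148 N.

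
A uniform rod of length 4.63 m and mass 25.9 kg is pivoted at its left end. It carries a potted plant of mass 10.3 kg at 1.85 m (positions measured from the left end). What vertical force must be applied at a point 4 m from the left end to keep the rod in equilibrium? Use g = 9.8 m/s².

Taking torques about the left end:
Beam weight: 25.9 × 9.8 = 253.8 N down at 2.315 m → arm 2.315 m, τ = 253.8 × 2.315 = 587.5 N·m clockwise.
Potted plant: 10.3 × 9.8 = 100.9 N down at 1.85 m → arm 1.85 m, τ = 100.9 × 1.85 = 186.7 N·m clockwise.
Net moment of the loads = 774.2 N·m clockwise.
The upward force F acts at a point 4 m from the left end, arm 4 m, giving F × 4 counterclockwise.
Setting net torque to zero: F × 4 = 774.2 → F = 774.2 / 4 = 194 N.

F ≈ 194 N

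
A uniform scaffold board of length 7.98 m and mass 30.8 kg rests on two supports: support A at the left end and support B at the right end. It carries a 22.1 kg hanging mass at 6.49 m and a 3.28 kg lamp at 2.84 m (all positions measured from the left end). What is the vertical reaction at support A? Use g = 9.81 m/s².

Choose support B as the axis so its reaction then has zero moment arm.
Beam weight: 30.8 × 9.81 = 302.1 N down at 3.99 m → arm 3.99 m, τ = 302.1 × 3.99 = 1205 N·m counterclockwise.
Hanging mass: 22.1 × 9.81 = 216.8 N down at 6.49 m → arm 1.49 m, τ = 216.8 × 1.49 = 323 N·m counterclockwise.
Lamp: 3.28 × 9.81 = 32.18 N down at 2.84 m → arm 5.14 m, τ = 32.18 × 5.14 = 165.4 N·m counterclockwise.
Net load moment about support B = 1693 N·m counterclockwise.
Reaction R at support A is upward at 0 m, arm 7.98 m → moment R × 7.98 clockwise.
For rotational equilibrium, R × 7.98 = 1693, so R = 212 N.

R_A ≈ 212 N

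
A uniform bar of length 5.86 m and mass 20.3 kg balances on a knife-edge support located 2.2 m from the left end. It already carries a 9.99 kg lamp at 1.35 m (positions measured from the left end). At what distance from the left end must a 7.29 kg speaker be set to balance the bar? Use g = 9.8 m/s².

x ≈ 1.33 m from the left end

Sum moments about the knife-edge support (at 2.2 m from the left end) (the support reaction has zero arm there).
Beam weight: 20.3 × 9.8 = 198.9 N down at 2.93 m → arm 0.73 m, τ = 198.9 × 0.73 = 145.2 N·m clockwise.
Lamp: 9.99 × 9.8 = 97.9 N down at 1.35 m → arm 0.85 m, τ = 97.9 × 0.85 = 83.22 N·m counterclockwise.
Net moment of existing loads = 61.98 N·m clockwise.
The speaker weighs 7.29 × 9.8 = 71.44 N and must supply an equal counterclockwise moment, so its lever arm about the knife-edge support is 61.98 / 71.44 = 0.868 m.
That puts it at 2.2 − 0.868 = 1.33 m from the left end.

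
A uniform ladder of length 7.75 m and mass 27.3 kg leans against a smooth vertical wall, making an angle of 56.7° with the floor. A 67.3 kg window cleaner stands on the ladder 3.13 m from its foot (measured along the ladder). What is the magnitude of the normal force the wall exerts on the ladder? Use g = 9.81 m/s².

N_wall ≈ 263 N

About the foot of the ladder:
Ladder weight 27.3×9.81 = 267.8 N acts at 3.875 m along the ladder; its horizontal arm is 3.875·cos56.7° = 2.127 m → τ = 569.6 N·m clockwise.
Window cleaner: 67.3×9.81 = 660.2 N at 3.13 m → arm 1.718 m → τ = 1134 N·m clockwise.
Wall normal N acts horizontally at the top; its moment arm is the height L sinθ = 7.75·sin56.7° = 6.478 m, counterclockwise.
For rotational equilibrium, N × 6.478 = 1704, so N = 263 N.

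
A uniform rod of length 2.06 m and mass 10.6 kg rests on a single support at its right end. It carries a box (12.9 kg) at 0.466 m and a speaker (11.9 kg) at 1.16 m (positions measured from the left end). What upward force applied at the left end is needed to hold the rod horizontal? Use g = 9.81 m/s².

About the right end:
Beam weight: 10.6 × 9.81 = 104 N down at 1.03 m → arm 1.03 m, τ = 104 × 1.03 = 107.1 N·m counterclockwise.
Box: 12.9 × 9.81 = 126.5 N down at 0.466 m → arm 1.594 m, τ = 126.5 × 1.594 = 201.6 N·m counterclockwise.
Speaker: 11.9 × 9.81 = 116.7 N down at 1.16 m → arm 0.9 m, τ = 116.7 × 0.9 = 105 N·m counterclockwise.
Net moment of the loads = 413.7 N·m counterclockwise.
The upward force F acts at the left end, arm 2.06 m, giving F × 2.06 clockwise.
Setting net torque to zero: F × 2.06 = 413.7 → F = 413.7 / 2.06 = 201 N.

F ≈ 201 N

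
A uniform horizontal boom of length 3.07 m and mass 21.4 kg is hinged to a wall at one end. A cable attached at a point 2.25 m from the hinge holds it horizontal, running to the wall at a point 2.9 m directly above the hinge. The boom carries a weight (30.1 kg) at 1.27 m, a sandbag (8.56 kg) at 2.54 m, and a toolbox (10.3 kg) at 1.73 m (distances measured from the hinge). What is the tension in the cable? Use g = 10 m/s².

About the hinge:
Beam weight: 21.4 × 10 = 214 N down at 1.535 m → arm 1.535 m, τ = 214 × 1.535 = 328.5 N·m clockwise.
Weight: 30.1 × 10 = 301 N down at 1.27 m → arm 1.27 m, τ = 301 × 1.27 = 382.3 N·m clockwise.
Sandbag: 8.56 × 10 = 85.6 N down at 2.54 m → arm 2.54 m, τ = 85.6 × 2.54 = 217.4 N·m clockwise.
Toolbox: 10.3 × 10 = 103 N down at 1.73 m → arm 1.73 m, τ = 103 × 1.73 = 178.2 N·m clockwise.
Total clockwise load moment = 1106 N·m.
The cable tension T acts at 2.25 m; only its component perpendicular to the boom, T sinθ, produces torque. sinθ = h/√(h²+d²) = 2.9/√(2.9²+2.25²) = 0.7901.
For rotational equilibrium, T × 2.25 × 0.7901 = 1106, so T = 1106 / 1.778 = 622 N.

T ≈ 622 N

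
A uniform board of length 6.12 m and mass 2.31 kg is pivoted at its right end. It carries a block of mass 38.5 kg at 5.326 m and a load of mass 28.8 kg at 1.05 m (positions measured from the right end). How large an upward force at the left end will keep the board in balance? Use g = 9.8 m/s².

About the right end:
Beam weight: 2.31 × 9.8 = 22.64 N down at 3.06 m → arm 3.06 m, τ = 22.64 × 3.06 = 69.28 N·m counterclockwise.
Block: 38.5 × 9.8 = 377.3 N down at 5.326 m → arm 5.326 m, τ = 377.3 × 5.326 = 2009 N·m counterclockwise.
Load: 28.8 × 9.8 = 282.2 N down at 1.05 m → arm 1.05 m, τ = 282.2 × 1.05 = 296.3 N·m counterclockwise.
Net moment of the loads = 2375 N·m counterclockwise.
The upward force F acts at the left end, arm 6.12 m, giving F × 6.12 clockwise.
Balancing moments: F × 6.12 = 2375, giving F = 2375 / 6.12 = 388 N.

F ≈ 388 N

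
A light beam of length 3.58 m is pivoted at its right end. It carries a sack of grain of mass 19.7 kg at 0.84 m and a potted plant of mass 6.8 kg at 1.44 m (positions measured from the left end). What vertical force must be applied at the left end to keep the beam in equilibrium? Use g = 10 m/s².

Sum moments about the right end (the unknown pivot reaction has zero arm there).
Sack of grain: 19.7 × 10 = 197 N down at 0.84 m → arm 2.74 m, τ = 197 × 2.74 = 539.8 N·m counterclockwise.
Potted plant: 6.8 × 10 = 68 N down at 1.44 m → arm 2.14 m, τ = 68 × 2.14 = 145.5 N·m counterclockwise.
Net moment of the loads = 685.3 N·m counterclockwise.
The upward force F acts at the left end, arm 3.58 m, giving F × 3.58 clockwise.
For rotational equilibrium, F × 3.58 = 685.3, so F = 685.3 / 3.58 = 191 N.

F ≈ 191 N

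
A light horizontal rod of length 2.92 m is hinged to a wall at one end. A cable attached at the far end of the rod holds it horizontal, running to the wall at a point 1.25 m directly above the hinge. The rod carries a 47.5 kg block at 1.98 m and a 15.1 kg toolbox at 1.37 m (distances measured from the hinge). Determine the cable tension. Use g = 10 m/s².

T ≈ 998 N

Sum moments about the hinge (the unknown hinge reaction has zero arm there).
Block: 47.5 × 10 = 475 N down at 1.98 m → arm 1.98 m, τ = 475 × 1.98 = 940.5 N·m clockwise.
Toolbox: 15.1 × 10 = 151 N down at 1.37 m → arm 1.37 m, τ = 151 × 1.37 = 206.9 N·m clockwise.
Total clockwise load moment = 1147 N·m.
The cable tension T acts at 2.92 m; only its component perpendicular to the rod, T sinθ, produces torque. sinθ = h/√(h²+d²) = 1.25/√(1.25²+2.92²) = 0.3935.
Setting net torque to zero: T × 2.92 × 0.3935 = 1147 → T = 1147 / 1.149 = 998 N.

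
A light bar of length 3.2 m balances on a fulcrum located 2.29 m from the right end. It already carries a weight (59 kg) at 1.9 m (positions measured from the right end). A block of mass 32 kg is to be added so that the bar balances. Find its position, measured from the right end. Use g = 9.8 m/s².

Taking torques about the fulcrum (at 2.29 m from the right end):
Weight: 59 × 9.8 = 578.2 N down at 1.9 m → arm 0.39 m, τ = 578.2 × 0.39 = 225.5 N·m clockwise.
Net moment of existing loads = 225.5 N·m clockwise.
The block weighs 32 × 9.8 = 313.6 N and must supply an equal counterclockwise moment, so its lever arm about the fulcrum is 225.5 / 313.6 = 0.719 m.
That puts it at 2.29 + 0.719 = 3.01 m from the right end.

x ≈ 3.01 m from the right end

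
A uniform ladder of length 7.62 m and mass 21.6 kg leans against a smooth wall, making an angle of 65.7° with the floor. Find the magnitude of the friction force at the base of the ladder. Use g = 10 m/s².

Sum moments about the foot of the ladder (the floor normal and friction both act there and drop out).
Ladder weight 21.6×10 = 216 N acts at 3.81 m along the ladder; its horizontal arm is 3.81·cos65.7° = 1.568 m → τ = 338.7 N·m clockwise.
Wall normal N acts horizontally at the top; its moment arm is the height L sinθ = 7.62·sin65.7° = 6.945 m, counterclockwise.
Balancing moments: N × 6.945 = 338.7, giving N = 48.8 N.
ΣFx = 0: friction at the foot balances the wall's push, so f = N_wall = 48.8 N.

f ≈ 48.8 N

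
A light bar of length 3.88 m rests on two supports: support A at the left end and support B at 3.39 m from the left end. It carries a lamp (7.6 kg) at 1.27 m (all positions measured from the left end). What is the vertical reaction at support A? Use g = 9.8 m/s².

About support B:
Lamp: 7.6 × 9.8 = 74.48 N down at 1.27 m → arm 2.12 m, τ = 74.48 × 2.12 = 157.9 N·m counterclockwise.
Net load moment about support B = 157.9 N·m counterclockwise.
Reaction R at support A is upward at 0 m, arm 3.39 m → moment R × 3.39 clockwise.
Στ = 0 ⇒ R × 3.39 = 157.9 ⇒ R = 46.6 N.

R_A ≈ 46.6 N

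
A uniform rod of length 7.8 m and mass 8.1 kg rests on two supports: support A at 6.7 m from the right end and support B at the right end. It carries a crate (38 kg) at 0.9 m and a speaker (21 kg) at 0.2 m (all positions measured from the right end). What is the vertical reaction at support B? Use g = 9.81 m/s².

About support A:
Beam weight: 8.1 × 9.81 = 79.46 N down at 3.9 m → arm 2.8 m, τ = 79.46 × 2.8 = 222.5 N·m clockwise.
Crate: 38 × 9.81 = 372.8 N down at 0.9 m → arm 5.8 m, τ = 372.8 × 5.8 = 2162 N·m clockwise.
Speaker: 21 × 9.81 = 206 N down at 0.2 m → arm 6.5 m, τ = 206 × 6.5 = 1339 N·m clockwise.
Net load moment about support A = 3724 N·m clockwise.
Reaction R at support B is upward at 0 m, arm 6.7 m → moment R × 6.7 counterclockwise.
For rotational equilibrium, R × 6.7 = 3724, so R = 556 N.

R_B ≈ 556 N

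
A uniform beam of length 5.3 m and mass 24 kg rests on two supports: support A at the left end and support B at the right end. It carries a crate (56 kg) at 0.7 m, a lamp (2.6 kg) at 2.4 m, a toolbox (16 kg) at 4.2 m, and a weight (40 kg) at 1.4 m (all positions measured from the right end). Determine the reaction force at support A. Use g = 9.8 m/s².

R_A ≈ 429 N

About support B:
Beam weight: 24 × 9.8 = 235.2 N down at 2.65 m → arm 2.65 m, τ = 235.2 × 2.65 = 623.3 N·m counterclockwise.
Crate: 56 × 9.8 = 548.8 N down at 0.7 m → arm 0.7 m, τ = 548.8 × 0.7 = 384.2 N·m counterclockwise.
Lamp: 2.6 × 9.8 = 25.48 N down at 2.4 m → arm 2.4 m, τ = 25.48 × 2.4 = 61.15 N·m counterclockwise.
Toolbox: 16 × 9.8 = 156.8 N down at 4.2 m → arm 4.2 m, τ = 156.8 × 4.2 = 658.6 N·m counterclockwise.
Weight: 40 × 9.8 = 392 N down at 1.4 m → arm 1.4 m, τ = 392 × 1.4 = 548.8 N·m counterclockwise.
Net load moment about support B = 2276 N·m counterclockwise.
Reaction R at support A is upward at 5.3 m, arm 5.3 m → moment R × 5.3 clockwise.
Balancing moments: R × 5.3 = 2276, giving R = 429 N.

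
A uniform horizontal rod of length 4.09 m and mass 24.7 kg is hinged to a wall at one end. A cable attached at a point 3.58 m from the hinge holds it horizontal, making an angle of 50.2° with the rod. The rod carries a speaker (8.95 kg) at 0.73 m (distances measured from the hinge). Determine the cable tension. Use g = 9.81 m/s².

Sum moments about the hinge (the unknown hinge reaction has zero arm there).
Beam weight: 24.7 × 9.81 = 242.3 N down at 2.045 m → arm 2.045 m, τ = 242.3 × 2.045 = 495.5 N·m clockwise.
Speaker: 8.95 × 9.81 = 87.8 N down at 0.73 m → arm 0.73 m, τ = 87.8 × 0.73 = 64.09 N·m clockwise.
Total clockwise load moment = 559.6 N·m.
The cable tension T acts at 3.58 m; only its component perpendicular to the rod, T sinθ, produces torque. sin 50.2° = 0.7683.
Στ = 0 ⇒ T × 3.58 × 0.7683 = 559.6 ⇒ T = 559.6 / 2.751 = 203 N.

T ≈ 203 N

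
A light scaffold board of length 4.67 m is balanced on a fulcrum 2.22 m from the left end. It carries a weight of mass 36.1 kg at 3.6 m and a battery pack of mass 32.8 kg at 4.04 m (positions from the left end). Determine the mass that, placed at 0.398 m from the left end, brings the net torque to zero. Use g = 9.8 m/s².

m ≈ 60.1 kg

Sum moments about the fulcrum (at 2.22 m from the left end) (the support reaction has zero arm there).
Weight: 36.1 × 9.8 = 353.8 N down at 3.6 m → arm 1.38 m, τ = 353.8 × 1.38 = 488.2 N·m clockwise.
Battery pack: 32.8 × 9.8 = 321.4 N down at 4.04 m → arm 1.82 m, τ = 321.4 × 1.82 = 584.9 N·m clockwise.
Net moment of known loads = 1073 N·m clockwise.
An unknown mass m at 0.398 m has arm 1.822 m; its moment is m·g·1.822 counterclockwise.
Setting net torque to zero: m × 9.8 × 1.822 = 1073 → m = 1073 / (9.8 × 1.822) = 60.1 kg.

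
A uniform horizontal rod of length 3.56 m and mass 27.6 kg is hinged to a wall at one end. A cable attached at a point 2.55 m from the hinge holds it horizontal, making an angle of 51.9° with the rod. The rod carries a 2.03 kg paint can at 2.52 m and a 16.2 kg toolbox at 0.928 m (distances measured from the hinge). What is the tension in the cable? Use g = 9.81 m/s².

Taking torques about the hinge:
Beam weight: 27.6 × 9.81 = 270.8 N down at 1.78 m → arm 1.78 m, τ = 270.8 × 1.78 = 482 N·m clockwise.
Paint can: 2.03 × 9.81 = 19.91 N down at 2.52 m → arm 2.52 m, τ = 19.91 × 2.52 = 50.17 N·m clockwise.
Toolbox: 16.2 × 9.81 = 158.9 N down at 0.928 m → arm 0.928 m, τ = 158.9 × 0.928 = 147.5 N·m clockwise.
Total clockwise load moment = 679.7 N·m.
The cable tension T acts at 2.55 m; only its component perpendicular to the rod, T sinθ, produces torque. sin 51.9° = 0.7869.
Setting net torque to zero: T × 2.55 × 0.7869 = 679.7 → T = 679.7 / 2.007 = 339 N.

T ≈ 339 N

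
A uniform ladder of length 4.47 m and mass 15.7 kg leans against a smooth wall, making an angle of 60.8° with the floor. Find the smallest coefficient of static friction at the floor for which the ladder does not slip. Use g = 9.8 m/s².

Sum moments about the foot of the ladder (the floor normal and friction both act there and drop out).
Ladder weight 15.7×9.8 = 153.9 N acts at 2.235 m along the ladder; its horizontal arm is 2.235·cos60.8° = 1.09 m → τ = 167.8 N·m clockwise.
Wall normal N acts horizontally at the top; its moment arm is the height L sinθ = 4.47·sin60.8° = 3.902 m, counterclockwise.
Balancing moments: N × 3.902 = 167.8, giving N = 43 N.
ΣFx = 0 ⇒ f = N_wall = 43 N. ΣFy = 0 ⇒ N_floor = 153.9 N.
μ_min = f / N_floor = 43 / 153.9 = 0.279.

μ_min ≈ 0.279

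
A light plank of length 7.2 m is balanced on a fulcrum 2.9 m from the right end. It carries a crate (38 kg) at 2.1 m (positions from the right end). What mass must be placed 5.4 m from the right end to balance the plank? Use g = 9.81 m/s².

m ≈ 12.2 kg

Choose the fulcrum (at 2.9 m from the right end) as the axis so the support reaction has zero arm there.
Crate: 38 × 9.81 = 372.8 N down at 2.1 m → arm 0.8 m, τ = 372.8 × 0.8 = 298.2 N·m clockwise.
Net moment of known loads = 298.2 N·m clockwise.
An unknown mass m at 5.4 m has arm 2.5 m; its moment is m·g·2.5 counterclockwise.
Setting net torque to zero: m × 9.81 × 2.5 = 298.2 → m = 298.2 / (9.81 × 2.5) = 12.2 kg.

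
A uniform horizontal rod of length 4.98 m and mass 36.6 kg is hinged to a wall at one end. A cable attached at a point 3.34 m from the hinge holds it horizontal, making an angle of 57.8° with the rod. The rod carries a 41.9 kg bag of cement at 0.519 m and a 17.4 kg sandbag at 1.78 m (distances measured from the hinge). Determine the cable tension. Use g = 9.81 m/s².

Sum moments about the hinge (the unknown hinge reaction has zero arm there).
Beam weight: 36.6 × 9.81 = 359 N down at 2.49 m → arm 2.49 m, τ = 359 × 2.49 = 893.9 N·m clockwise.
Bag of cement: 41.9 × 9.81 = 411 N down at 0.519 m → arm 0.519 m, τ = 411 × 0.519 = 213.3 N·m clockwise.
Sandbag: 17.4 × 9.81 = 170.7 N down at 1.78 m → arm 1.78 m, τ = 170.7 × 1.78 = 303.8 N·m clockwise.
Total clockwise load moment = 1411 N·m.
The cable tension T acts at 3.34 m; only its component perpendicular to the rod, T sinθ, produces torque. sin 57.8° = 0.8462.
For rotational equilibrium, T × 3.34 × 0.8462 = 1411, so T = 1411 / 2.826 = 499 N.

T ≈ 499 N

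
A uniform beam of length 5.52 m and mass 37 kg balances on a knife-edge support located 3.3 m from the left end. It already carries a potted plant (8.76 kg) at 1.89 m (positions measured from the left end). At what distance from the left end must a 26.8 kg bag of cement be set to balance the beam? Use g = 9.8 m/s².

About the knife-edge support (at 3.3 m from the left end):
Beam weight: 37 × 9.8 = 362.6 N down at 2.76 m → arm 0.54 m, τ = 362.6 × 0.54 = 195.8 N·m counterclockwise.
Potted plant: 8.76 × 9.8 = 85.85 N down at 1.89 m → arm 1.41 m, τ = 85.85 × 1.41 = 121 N·m counterclockwise.
Net moment of existing loads = 316.8 N·m counterclockwise.
The bag of cement weighs 26.8 × 9.8 = 262.6 N and must supply an equal clockwise moment, so its lever arm about the knife-edge support is 316.8 / 262.6 = 1.21 m.
That puts it at 3.3 + 1.21 = 4.51 m from the left end.

x ≈ 4.51 m from the left end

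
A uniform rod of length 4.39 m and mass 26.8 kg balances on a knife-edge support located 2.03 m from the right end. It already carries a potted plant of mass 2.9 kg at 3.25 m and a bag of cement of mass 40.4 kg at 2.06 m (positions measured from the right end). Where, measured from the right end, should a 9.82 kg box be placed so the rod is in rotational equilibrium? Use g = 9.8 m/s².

x ≈ 1.1 m from the right end

Take moments about the knife-edge support (at 2.03 m from the right end).
Beam weight: 26.8 × 9.8 = 262.6 N down at 2.195 m → arm 0.165 m, τ = 262.6 × 0.165 = 43.33 N·m counterclockwise.
Potted plant: 2.9 × 9.8 = 28.42 N down at 3.25 m → arm 1.22 m, τ = 28.42 × 1.22 = 34.67 N·m counterclockwise.
Bag of cement: 40.4 × 9.8 = 395.9 N down at 2.06 m → arm 0.03 m, τ = 395.9 × 0.03 = 11.88 N·m counterclockwise.
Net moment of existing loads = 89.88 N·m counterclockwise.
The box weighs 9.82 × 9.8 = 96.24 N and must supply an equal clockwise moment, so its lever arm about the knife-edge support is 89.88 / 96.24 = 0.934 m.
That puts it at 2.03 − 0.934 = 1.1 m from the right end.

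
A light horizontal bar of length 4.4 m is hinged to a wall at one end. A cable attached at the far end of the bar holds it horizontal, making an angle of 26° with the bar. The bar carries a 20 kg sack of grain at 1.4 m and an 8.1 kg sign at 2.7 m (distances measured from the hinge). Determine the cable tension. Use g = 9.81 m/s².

T ≈ 254 N

Choose the hinge as the axis so the unknown hinge reaction has zero arm there.
Sack of grain: 20 × 9.81 = 196.2 N down at 1.4 m → arm 1.4 m, τ = 196.2 × 1.4 = 274.7 N·m clockwise.
Sign: 8.1 × 9.81 = 79.46 N down at 2.7 m → arm 2.7 m, τ = 79.46 × 2.7 = 214.5 N·m clockwise.
Total clockwise load moment = 489.2 N·m.
The cable tension T acts at 4.4 m; only its component perpendicular to the bar, T sinθ, produces torque. sin 26° = 0.4384.
Στ = 0 ⇒ T × 4.4 × 0.4384 = 489.2 ⇒ T = 489.2 / 1.929 = 254 N.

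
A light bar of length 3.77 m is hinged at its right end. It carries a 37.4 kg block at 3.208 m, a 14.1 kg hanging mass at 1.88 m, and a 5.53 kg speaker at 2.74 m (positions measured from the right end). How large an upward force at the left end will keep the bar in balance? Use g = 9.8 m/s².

F ≈ 420 N

Take moments about the right end.
Block: 37.4 × 9.8 = 366.5 N down at 3.208 m → arm 3.208 m, τ = 366.5 × 3.208 = 1176 N·m counterclockwise.
Hanging mass: 14.1 × 9.8 = 138.2 N down at 1.88 m → arm 1.88 m, τ = 138.2 × 1.88 = 259.8 N·m counterclockwise.
Speaker: 5.53 × 9.8 = 54.19 N down at 2.74 m → arm 2.74 m, τ = 54.19 × 2.74 = 148.5 N·m counterclockwise.
Net moment of the loads = 1584 N·m counterclockwise.
The upward force F acts at the left end, arm 3.77 m, giving F × 3.77 clockwise.
Setting net torque to zero: F × 3.77 = 1584 → F = 1584 / 3.77 = 420 N.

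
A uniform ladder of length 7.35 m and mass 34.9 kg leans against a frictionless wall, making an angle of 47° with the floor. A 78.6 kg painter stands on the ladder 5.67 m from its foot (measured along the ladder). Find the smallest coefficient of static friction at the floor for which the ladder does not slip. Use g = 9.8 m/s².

μ_min ≈ 0.642

Choose the foot of the ladder as the axis so the floor normal and friction both act there and drop out.
Ladder weight 34.9×9.8 = 342 N acts at 3.675 m along the ladder; its horizontal arm is 3.675·cos47° = 2.506 m → τ = 857.1 N·m clockwise.
Painter: 78.6×9.8 = 770.3 N at 5.67 m → arm 3.867 m → τ = 2979 N·m clockwise.
Wall normal N acts horizontally at the top; its moment arm is the height L sinθ = 7.35·sin47° = 5.375 m, counterclockwise.
Στ = 0 ⇒ N × 5.375 = 3836 ⇒ N = 713.7 N.
ΣFx = 0 ⇒ f = N_wall = 713.7 N. ΣFy = 0 ⇒ N_floor = 1112 N.
μ_min = f / N_floor = 713.7 / 1112 = 0.642.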